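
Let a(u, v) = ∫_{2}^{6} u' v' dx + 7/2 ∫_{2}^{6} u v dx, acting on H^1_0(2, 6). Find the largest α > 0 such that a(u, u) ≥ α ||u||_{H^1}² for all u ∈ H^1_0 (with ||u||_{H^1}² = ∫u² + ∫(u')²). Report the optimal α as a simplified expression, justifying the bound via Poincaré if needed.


α = 1

Coercivity of a(·,·) on H^1_0(2, 6) means a(u, u) ≥ α ||u||_{H^1}² for every u ∈ H^1_0.
The interval has length L = 4, and Poincaré/coercivity depend only on L. Here a(u, u) = ∫(u')² + (7/2)·∫u².
Here c = 7/2 ≥ 1, so a(u,u) = ∫(u')² + c∫u² ≥ ∫(u')² + ∫u² = ||u||_{H^1}², i.e. α = 1 works. No larger α is possible: a(u,u) ≥ α||u||_{H^1}² means (1−α)∫(u')² ≥ (α−c)∫u², and for the modes u_n = sin(nπ(x−x₀)/L) (x₀ the left endpoint) one has ∫u_n²/∫(u_n')² = (L/(nπ))² → 0, so a(u_n,u_n)/||u_n||_{H^1}² → 1. Hence the optimal constant is α = 1.
Therefore α = 1.


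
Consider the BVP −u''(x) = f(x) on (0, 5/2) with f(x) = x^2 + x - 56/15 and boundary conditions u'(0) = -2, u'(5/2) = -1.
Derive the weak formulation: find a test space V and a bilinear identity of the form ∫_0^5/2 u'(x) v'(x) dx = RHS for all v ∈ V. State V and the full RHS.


V = H^1(0, 5/2) (v unrestricted at boundary; u is determined up to an additive constant); weak form: ∫_0^5/2 u'v' dx = ∫_0^5/2 (x^2 + x - 56/15) v dx − v(5/2) + 2·v(0) for all v ∈ V.

Multiply both sides by a test function v and integrate from 0 to 5/2:
  ∫_0^5/2 −u''(x) v(x) dx = ∫_0^5/2 f(x) v(x) dx.
Integrate the LHS by parts once:
  ∫_0^5/2 −u'' v dx = −[u'(x) v(x)]_0^5/2 + ∫_0^5/2 u'(x) v'(x) dx.
Thus ∫_0^5/2 u'(x) v'(x) dx = ∫_0^5/2 f(x) v(x) dx + [u'(x) v(x)]_0^5/2.
Choose V so that boundary terms are either known or forced to vanish.
u has inhomogeneous Neumann u'(0) = -2, u'(5/2) = -1. [u' v]_0^5/2 = (-1)·v(5/2) − (-2)·v(0) = − v(5/2) + 2·v(0). Take V = H^1(0, 5/2); boundary term becomes part of RHS.
Weak formulation: find u (satisfying any essential BC) such that ∫_0^5/2 u'(x) v'(x) dx = ∫_0^5/2 f v dx − v(5/2) + 2·v(0) for all v ∈ V (Neumann data are natural BCs: they enter the RHS as boundary terms).
Substituting f(x) = x^2 + x - 56/15, the right-hand side is ∫_0^5/2 (x^2 + x - 56/15) v dx − v(5/2) + 2·v(0).
Compatibility check (pure Neumann): taking v ≡ 1 ∈ V gives 0 = ∫_0^5/2 f dx + (-1) − (-2), i.e. ∫_0^5/2 f dx must equal u'(0) − u'(5/2) = -1. Indeed ∫_0^5/2 (x^2 + x - 56/15) dx = -1, so the data are compatible. The solution is then unique only up to an additive constant (fix it e.g. by requiring ∫_0^5/2 u dx = 0).


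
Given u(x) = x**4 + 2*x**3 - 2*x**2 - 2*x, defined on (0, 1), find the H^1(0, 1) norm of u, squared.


||u||_{H^1}^2 = 701/126

The H^1 norm (squared) on an interval (0, L) is
  ||u||_{H^1}^2 = ∫_0^L u(x)^2 dx + ∫_0^L u'(x)^2 dx.
Compute u'(x) = 4*x**3 + 6*x**2 - 4*x - 2.
Then u(x)^2 = x**8 + 4*x**7 - 12*x**5 - 4*x**4 + 8*x**3 + 4*x**2 and u'(x)^2 = 16*x**6 + 48*x**5 + 4*x**4 - 64*x**3 - 8*x**2 + 16*x + 4.
Integrate each monomial from 0 to 1 using ∫_0^1 c·x^n dx = c·1^(n+1)/(n+1):
  ∫_0^1 u(x)^2 dx = ∫_0^1 (x^8 + 4*x^7 - 12*x^5 - 4*x^4 + 8*x^3 + 4*x^2) dx. Term by term:
    ∫_0^1 x^8 dx = 1/9;  ∫_0^1 4*x^7 dx = 1/2;  ∫_0^1 -12*x^5 dx = -2;
    ∫_0^1 -4*x^4 dx = -4/5;  ∫_0^1 8*x^3 dx = 2;  ∫_0^1 4*x^2 dx = 4/3.
  Sum: 1/9 + 1/2 − 2 − 4/5 + 2 + 4/3 = 103/90.
  ∫_0^1 u'(x)^2 dx = ∫_0^1 (16*x^6 + 48*x^5 + 4*x^4 - 64*x^3 - 8*x^2 + 16*x + 4) dx. Term by term:
    ∫_0^1 16*x^6 dx = 16/7;  ∫_0^1 48*x^5 dx = 8;  ∫_0^1 4*x^4 dx = 4/5;
    ∫_0^1 -64*x^3 dx = -16;  ∫_0^1 -8*x^2 dx = -8/3;  ∫_0^1 16*x dx = 8;
    ∫_0^1 4 dx = 4.
  Sum: 16/7 + 8 + 4/5 − 16 − 8/3 + 8 + 4 = 464/105.
Adding: ||u||_{H^1}^2 = 103/90 + 464/105 = 701/126.


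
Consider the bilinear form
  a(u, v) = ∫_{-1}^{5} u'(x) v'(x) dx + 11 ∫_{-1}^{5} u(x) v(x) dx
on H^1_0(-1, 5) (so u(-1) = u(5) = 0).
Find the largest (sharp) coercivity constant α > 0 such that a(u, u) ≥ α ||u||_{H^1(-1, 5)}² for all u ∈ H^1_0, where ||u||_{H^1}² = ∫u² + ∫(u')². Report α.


α = 1

Coercivity of a(·,·) on H^1_0(-1, 5) means a(u, u) ≥ α ||u||_{H^1}² for every u ∈ H^1_0.
The interval has length L = 6, and Poincaré/coercivity depend only on L. Here a(u, u) = ∫(u')² + (11)·∫u².
Here c = 11 ≥ 1, so a(u,u) = ∫(u')² + c∫u² ≥ ∫(u')² + ∫u² = ||u||_{H^1}², i.e. α = 1 works. No larger α is possible: a(u,u) ≥ α||u||_{H^1}² means (1−α)∫(u')² ≥ (α−c)∫u², and for the modes u_n = sin(nπ(x−x₀)/L) (x₀ the left endpoint) one has ∫u_n²/∫(u_n')² = (L/(nπ))² → 0, so a(u_n,u_n)/||u_n||_{H^1}² → 1. Hence the optimal constant is α = 1.
Therefore α = 1.


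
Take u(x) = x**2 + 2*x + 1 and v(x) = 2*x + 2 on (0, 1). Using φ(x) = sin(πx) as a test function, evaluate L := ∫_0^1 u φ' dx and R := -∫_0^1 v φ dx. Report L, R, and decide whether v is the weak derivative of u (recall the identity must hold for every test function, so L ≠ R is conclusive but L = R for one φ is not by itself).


LHS = -6/π, RHS = -6/π. Yes, v = u' weakly.

u(x) = x**2 + 2*x + 1, classical derivative u'(x) = 2*x + 2.
φ(x) = sin(πx), so φ'(x) = π*cos(π*x).
Note φ(0) = φ(1) = 0, so the boundary term u·φ vanishes.
LHS = ∫_0^1 u(x) φ'(x) dx = ∫_0^1 (π*x^2*cos(π*x) + 2*π*x*cos(π*x) + π*cos(π*x)) dx. Term by term:
  ∫_0^1 π*cos(π*x) dx = 0;  ∫_0^1 π*x^2*cos(π*x) dx = -2/π;  ∫_0^1 2*π*x*cos(π*x) dx = -4/π.
Sum: 0 − 2/π − 4/π = -6/π.
So LHS = -6/π.
∫_0^1 v(x) φ(x) dx = ∫_0^1 (2*x*sin(π*x) + 2*sin(π*x)) dx. Term by term:
  ∫_0^1 2*sin(π*x) dx = 4/π;  ∫_0^1 2*x*sin(π*x) dx = 2/π.
Sum: 4/π + 2/π = 6/π.
So RHS = -∫_0^1 v(x) φ(x) dx = -6/π.
LHS = RHS, so the identity holds for this test φ.
Moreover u is smooth here and v(x) = u'(x) = 2*x + 2 pointwise, so the identity holds for every test function. Hence v is the weak derivative of u.


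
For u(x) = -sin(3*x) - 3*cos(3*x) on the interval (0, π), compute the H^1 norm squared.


||u||_{H^1(0,π)}^2 = 50*π

u'(x) = 9*sin(3*x) - 3*cos(3*x).
Expand u² and (u')² and integrate term by term on (0, π), using: for integers n ≥ 1, ∫_0^π sin²(nx) dx = ∫_0^π cos²(nx) dx = π/2; for n ≠ n', ∫_0^π sin(nx)sin(n'x) dx = ∫_0^π cos(nx)cos(n'x) dx = 0; and by product-to-sum, ∫_0^π sin(nx)cos(n'x) dx = ½∫_0^π [sin((n+n')x) + sin((n−n')x)] dx, which is 0 when n+n' is even and 2n/(n²−n'²) when n+n' is odd (it need not vanish on (0, π)).
  u² squared terms: (-1)²·∫sin(3x)² dx = 1·π/2 = π/2;  (-3)²·∫cos(3x)² dx = 9·π/2 = 9*π/2.
  u² cross terms: 2·(-1)·(-3)·∫sin(3x)·cos(3x) dx = 6·(0) = 0.
  So ∫_0^π u² dx = π/2 + 9*π/2 + 0 = 5*π.
  (u')² squared terms: (-3)²·∫cos(3x)² dx = 9·π/2 = 9*π/2;  (9)²·∫sin(3x)² dx = 81·π/2 = 81*π/2.
  (u')² cross terms: 2·(-3)·(9)·∫cos(3x)·sin(3x) dx = -54·(0) = 0.
  So ∫_0^π (u')² dx = 9*π/2 + 81*π/2 + 0 = 45*π.
||u||_{H^1}^2 = (5*π) + (45*π) = 50*π.


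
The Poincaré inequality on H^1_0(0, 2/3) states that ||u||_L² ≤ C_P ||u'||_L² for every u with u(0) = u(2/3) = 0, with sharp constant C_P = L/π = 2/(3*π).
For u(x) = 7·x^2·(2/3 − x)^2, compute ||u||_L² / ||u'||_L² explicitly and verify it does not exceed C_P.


||u||_L² / ||u'||_L² = sqrt(3)/9 < C_P = 2/(3*π).

u(x) = 7·x^2·(2/3 − x)^2, so u'(x) = 28*x*(3*x - 2)*(3*x - 1)/9.
u(x) = 7·x^2·(2/3 − x)^2 vanishes at x = 0 and x = 2/3, so u ∈ H^1_0(0, 2/3). Differentiate via the product rule and integrate the resulting polynomials term by term.
  ∫_0^2/3 u² dx = ∫_0^2/3 (49*x^8 - 392*x^7/3 + 392*x^6/3 - 1568*x^5/27 + 784*x^4/81) dx. Term by term:
    ∫_0^2/3 49*x^8 dx = 25088/177147;  ∫_0^2/3 -392*x^7/3 dx = -12544/19683;  ∫_0^2/3 392*x^6/3 dx = 7168/6561;
    ∫_0^2/3 -1568*x^5/27 dx = -50176/59049;  ∫_0^2/3 784*x^4/81 dx = 25088/98415.
  Sum: 25088/177147 − 12544/19683 + 7168/6561 − 50176/59049 + 25088/98415 = 1792/885735.
  ∫_0^2/3 (u')² dx = ∫_0^2/3 (784*x^6 - 1568*x^5 + 10192*x^4/9 - 3136*x^3/9 + 3136*x^2/81) dx. Term by term:
    ∫_0^2/3 784*x^6 dx = 14336/2187;  ∫_0^2/3 -1568*x^5 dx = -50176/2187;  ∫_0^2/3 10192*x^4/9 dx = 326144/10935;
    ∫_0^2/3 -3136*x^3/9 dx = -12544/729;  ∫_0^2/3 3136*x^2/81 dx = 25088/6561.
  Sum: 14336/2187 − 50176/2187 + 326144/10935 − 12544/729 + 25088/6561 = 1792/32805.
∫_0^2/3 u² dx = 1792/885735, so ||u||_L² = 16*sqrt(105)/3645.
∫_0^2/3 (u')² dx = 1792/32805, so ||u'||_L² = 16*sqrt(35)/405.
Ratio ||u||_L² / ||u'||_L² = sqrt(3)/9.
Sharp Poincaré constant on H^1_0(0, 2/3) is C_P = L/π = 2/(3*π), achieved by sin(3*π/2·x).
A polynomial bump cannot attain the sharp Poincaré constant (only the first sine eigenfunction does), so the ratio is strictly less than C_P, consistent with ||u||_L² ≤ C_P ||u'||_L².


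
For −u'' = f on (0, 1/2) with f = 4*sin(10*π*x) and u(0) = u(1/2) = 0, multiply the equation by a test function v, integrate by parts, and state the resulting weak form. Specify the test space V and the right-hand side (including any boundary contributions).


V = H^1_0(0, 1/2) (so v(0) = v(1/2) = 0); weak form: ∫_0^1/2 u'v' dx = ∫_0^1/2 (4*sin(10*π*x)) v dx for all v ∈ V.

Multiply both sides by a test function v and integrate from 0 to 1/2:
  ∫_0^1/2 −u''(x) v(x) dx = ∫_0^1/2 f(x) v(x) dx.
Integrate the LHS by parts once:
  ∫_0^1/2 −u'' v dx = −[u'(x) v(x)]_0^1/2 + ∫_0^1/2 u'(x) v'(x) dx.
Thus ∫_0^1/2 u'(x) v'(x) dx = ∫_0^1/2 f(x) v(x) dx + [u'(x) v(x)]_0^1/2.
Choose V so that boundary terms are either known or forced to vanish.
u is Dirichlet: u(0) = u(1/2) = 0. Let V = H^1_0(0, 1/2); then v(0) = v(1/2) = 0, and [u' v]_0^1/2 = 0.
Weak formulation: find u (satisfying any essential BC) such that ∫_0^1/2 u'(x) v'(x) dx = ∫_0^1/2 f v dx for all v ∈ V.
Substituting f(x) = 4*sin(10*π*x), the right-hand side is ∫_0^1/2 (4*sin(10*π*x)) v dx.


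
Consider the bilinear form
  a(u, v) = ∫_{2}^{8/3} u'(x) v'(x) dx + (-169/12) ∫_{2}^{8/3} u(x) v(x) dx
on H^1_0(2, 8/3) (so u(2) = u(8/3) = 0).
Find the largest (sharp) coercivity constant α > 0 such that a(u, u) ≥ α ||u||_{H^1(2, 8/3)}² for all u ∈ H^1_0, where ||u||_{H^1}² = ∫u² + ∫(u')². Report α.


α = (-169 + 27*π^2)/(3*(4 + 9*π^2))

Coercivity of a(·,·) on H^1_0(2, 8/3) means a(u, u) ≥ α ||u||_{H^1}² for every u ∈ H^1_0.
The interval has length L = 2/3, and Poincaré/coercivity depend only on L. Here a(u, u) = ∫(u')² + (-169/12)·∫u².
Here c = -169/12 < 0 with |c| < (π/L)² = 9*π^2/4, so coercivity still holds. The condition a(u,u) ≥ α||u||_{H^1}² reads (1−α)∫(u')² ≥ (α−c)∫u². Any admissible α is ≤ 1 (rapidly oscillating u have ∫u²/∫(u')² → 0), and α = 1 would force 0 ≥ (1−c)∫u², impossible since c < 1; so 1−α > 0. By the sharp Poincaré inequality on H^1_0 of an interval of length L, ∫(u')² ≥ (π/L)²∫u² with equality for the first sine mode sin(π(x−x₀)/L) (x₀ the left endpoint), so the inequality holds for all u iff (1−α)(π/L)² ≥ α − c, i.e. α ≤ ((π/L)² + c)/((π/L)² + 1) = (1 + c(L/π)²)/(1 + (L/π)²). (Direct route, valid since c ≤ 0: Poincaré gives c∫u² ≥ c(L/π)²∫(u')², so a(u,u) ≥ (1 + c(L/π)²)∫(u')², while ||u||_{H^1}² ≤ (1 + (L/π)²)∫(u')²; dividing yields the same α.) With (π/L)² = 9*π^2/4 and c = -169/12, the largest admissible constant is α = ((π/L)² + c)/((π/L)² + 1).
Simplifying, α = (-169 + 27*π^2)/(3*(4 + 9*π^2)).


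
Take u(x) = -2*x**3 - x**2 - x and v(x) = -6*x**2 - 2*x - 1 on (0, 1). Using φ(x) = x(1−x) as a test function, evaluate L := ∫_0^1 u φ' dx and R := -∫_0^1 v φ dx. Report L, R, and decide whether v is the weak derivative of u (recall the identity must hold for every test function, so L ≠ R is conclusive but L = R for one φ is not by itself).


LHS = 19/30, RHS = 19/30. Yes, v = u' weakly.

u(x) = -2*x**3 - x**2 - x, classical derivative u'(x) = -6*x**2 - 2*x - 1.
φ(x) = x(1−x), so φ'(x) = 1 - 2*x.
Note φ(0) = φ(1) = 0, so the boundary term u·φ vanishes.
LHS = ∫_0^1 u(x) φ'(x) dx = ∫_0^1 (4*x^4 + x^2 - x) dx. Term by term:
  ∫_0^1 4*x^4 dx = 4/5;  ∫_0^1 x^2 dx = 1/3;  ∫_0^1 -x dx = -1/2.
Sum: 4/5 + 1/3 − 1/2 = 19/30.
So LHS = 19/30.
∫_0^1 v(x) φ(x) dx = ∫_0^1 (6*x^4 - 4*x^3 - x^2 - x) dx. Term by term:
  ∫_0^1 6*x^4 dx = 6/5;  ∫_0^1 -4*x^3 dx = -1;  ∫_0^1 -x^2 dx = -1/3;
  ∫_0^1 -x dx = -1/2.
Sum: 6/5 − 1 − 1/3 − 1/2 = -19/30.
So RHS = -∫_0^1 v(x) φ(x) dx = 19/30.
LHS = RHS, so the identity holds for this test φ.
Moreover u is smooth here and v(x) = u'(x) = -6*x**2 - 2*x - 1 pointwise, so the identity holds for every test function. Hence v is the weak derivative of u.


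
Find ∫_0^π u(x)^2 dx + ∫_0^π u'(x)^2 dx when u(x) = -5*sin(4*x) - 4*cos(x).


||u||_{H^1(0,π)}^2 = 128/3 + 457*π/2

u'(x) = 4*sin(x) - 20*cos(4*x).
Expand u² and (u')² and integrate term by term on (0, π), using: for integers n ≥ 1, ∫_0^π sin²(nx) dx = ∫_0^π cos²(nx) dx = π/2; for n ≠ n', ∫_0^π sin(nx)sin(n'x) dx = ∫_0^π cos(nx)cos(n'x) dx = 0; and by product-to-sum, ∫_0^π sin(nx)cos(n'x) dx = ½∫_0^π [sin((n+n')x) + sin((n−n')x)] dx, which is 0 when n+n' is even and 2n/(n²−n'²) when n+n' is odd (it need not vanish on (0, π)).
  u² squared terms: (-5)²·∫sin(4x)² dx = 25·π/2 = 25*π/2;  (-4)²·∫cos(x)² dx = 16·π/2 = 8*π.
  u² cross terms: 2·(-5)·(-4)·∫sin(4x)·cos(x) dx = 40·(8/15) = 64/3.
  So ∫_0^π u² dx = 25*π/2 + 8*π + 64/3 = 64/3 + 41*π/2.
  (u')² squared terms: (-20)²·∫cos(4x)² dx = 400·π/2 = 200*π;  (4)²·∫sin(x)² dx = 16·π/2 = 8*π.
  (u')² cross terms: 2·(-20)·(4)·∫cos(4x)·sin(x) dx = -160·(-2/15) = 64/3.
  So ∫_0^π (u')² dx = 200*π + 8*π + 64/3 = 64/3 + 208*π.
||u||_{H^1}^2 = (64/3 + 41*π/2) + (64/3 + 208*π) = 128/3 + 457*π/2.


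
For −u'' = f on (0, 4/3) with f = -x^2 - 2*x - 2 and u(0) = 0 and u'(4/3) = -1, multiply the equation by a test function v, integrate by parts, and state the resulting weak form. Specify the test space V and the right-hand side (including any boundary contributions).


V = {v ∈ H^1(0, 4/3) : v(0) = 0} (test functions vanish at x = 0 where u is specified); weak form: ∫_0^4/3 u'v' dx = ∫_0^4/3 (-x^2 - 2*x - 2) v dx − v(4/3) for all v ∈ V.

Multiply both sides by a test function v and integrate from 0 to 4/3:
  ∫_0^4/3 −u''(x) v(x) dx = ∫_0^4/3 f(x) v(x) dx.
Integrate the LHS by parts once:
  ∫_0^4/3 −u'' v dx = −[u'(x) v(x)]_0^4/3 + ∫_0^4/3 u'(x) v'(x) dx.
Thus ∫_0^4/3 u'(x) v'(x) dx = ∫_0^4/3 f(x) v(x) dx + [u'(x) v(x)]_0^4/3.
Choose V so that boundary terms are either known or forced to vanish.
Mixed BC: u(0) = 0 (Dirichlet) and u'(4/3) = -1 (Neumann). Define V = {v ∈ H^1(0, 4/3) : v(0) = 0}. Then [u' v]_0^4/3 = u'(4/3)·v(4/3) − u'(0)·0 = − v(4/3).
Weak formulation: find u (satisfying any essential BC) such that ∫_0^4/3 u'(x) v'(x) dx = ∫_0^4/3 f v dx − v(4/3) for all v ∈ V (Dirichlet at 0 absorbed into V; Neumann datum at x = 4/3 contributes the boundary term).
Substituting f(x) = -x^2 - 2*x - 2, the right-hand side is ∫_0^4/3 (-x^2 - 2*x - 2) v dx − v(4/3).


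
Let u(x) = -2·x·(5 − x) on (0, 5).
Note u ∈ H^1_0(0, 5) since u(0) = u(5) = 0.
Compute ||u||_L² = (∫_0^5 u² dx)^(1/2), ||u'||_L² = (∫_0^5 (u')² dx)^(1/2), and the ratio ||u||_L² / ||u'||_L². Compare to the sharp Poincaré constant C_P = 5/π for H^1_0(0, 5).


||u||_L² / ||u'||_L² = sqrt(10)/2 < C_P = 5/π.

u(x) = -2·x·(5 − x), so u'(x) = 4*x - 10.
u(x) = -2·x·(5 − x) vanishes at x = 0 and x = 5, so u ∈ H^1_0(0, 5). Differentiate via the product rule and integrate the resulting polynomials term by term.
  ∫_0^5 u² dx = ∫_0^5 (4*x^4 - 40*x^3 + 100*x^2) dx. Term by term:
    ∫_0^5 4*x^4 dx = 2500;  ∫_0^5 -40*x^3 dx = -6250;  ∫_0^5 100*x^2 dx = 12500/3.
  Sum: 2500 − 6250 + 12500/3 = 1250/3.
  ∫_0^5 (u')² dx = ∫_0^5 (16*x^2 - 80*x + 100) dx. Term by term:
    ∫_0^5 16*x^2 dx = 2000/3;  ∫_0^5 -80*x dx = -1000;  ∫_0^5 100 dx = 500.
  Sum: 2000/3 − 1000 + 500 = 500/3.
∫_0^5 u² dx = 1250/3, so ||u||_L² = 25*sqrt(6)/3.
∫_0^5 (u')² dx = 500/3, so ||u'||_L² = 10*sqrt(15)/3.
Ratio ||u||_L² / ||u'||_L² = sqrt(10)/2.
Sharp Poincaré constant on H^1_0(0, 5) is C_P = L/π = 5/π, achieved by sin(π/5·x).
A polynomial bump cannot attain the sharp Poincaré constant (only the first sine eigenfunction does), so the ratio is strictly less than C_P, consistent with ||u||_L² ≤ C_P ||u'||_L².


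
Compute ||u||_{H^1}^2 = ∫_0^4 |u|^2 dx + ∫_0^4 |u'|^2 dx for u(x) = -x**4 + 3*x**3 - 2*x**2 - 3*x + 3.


||u||_{H^1}^2 = 3699176/315

The H^1 norm (squared) on an interval (0, L) is
  ||u||_{H^1}^2 = ∫_0^L u(x)^2 dx + ∫_0^L u'(x)^2 dx.
Compute u'(x) = -4*x**3 + 9*x**2 - 4*x - 3.
Then u(x)^2 = x**8 - 6*x**7 + 13*x**6 - 6*x**5 - 20*x**4 + 30*x**3 - 3*x**2 - 18*x + 9 and u'(x)^2 = 16*x**6 - 72*x**5 + 113*x**4 - 48*x**3 - 38*x**2 + 24*x + 9.
Integrate each monomial from 0 to 4 using ∫_0^4 c·x^n dx = c·4^(n+1)/(n+1):
  ∫_0^4 u(x)^2 dx = ∫_0^4 (x^8 - 6*x^7 + 13*x^6 - 6*x^5 - 20*x^4 + 30*x^3 - 3*x^2 - 18*x + 9) dx. Term by term:
    ∫_0^4 x^8 dx = 262144/9;  ∫_0^4 -6*x^7 dx = -49152;  ∫_0^4 13*x^6 dx = 212992/7;
    ∫_0^4 -6*x^5 dx = -4096;  ∫_0^4 -20*x^4 dx = -4096;  ∫_0^4 30*x^3 dx = 1920;
    ∫_0^4 -3*x^2 dx = -64;  ∫_0^4 -18*x dx = -144;  ∫_0^4 9 dx = 36.
  Sum: 262144/9 − 49152 + 212992/7 − 4096 − 4096 + 1920 − 64 − 144 + 36 = 249388/63.
  ∫_0^4 u'(x)^2 dx = ∫_0^4 (16*x^6 - 72*x^5 + 113*x^4 - 48*x^3 - 38*x^2 + 24*x + 9) dx. Term by term:
    ∫_0^4 16*x^6 dx = 262144/7;  ∫_0^4 -72*x^5 dx = -49152;  ∫_0^4 113*x^4 dx = 115712/5;
    ∫_0^4 -48*x^3 dx = -3072;  ∫_0^4 -38*x^2 dx = -2432/3;  ∫_0^4 24*x dx = 192;
    ∫_0^4 9 dx = 36.
  Sum: 262144/7 − 49152 + 115712/5 − 3072 − 2432/3 + 192 + 36 = 817412/105.
Adding: ||u||_{H^1}^2 = 249388/63 + 817412/105 = 3699176/315.


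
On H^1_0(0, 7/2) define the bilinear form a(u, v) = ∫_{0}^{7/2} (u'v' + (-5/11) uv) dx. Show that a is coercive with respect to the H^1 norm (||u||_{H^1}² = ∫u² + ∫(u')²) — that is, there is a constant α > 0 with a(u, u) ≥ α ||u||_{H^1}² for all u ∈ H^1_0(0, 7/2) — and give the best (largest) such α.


α = (-245 + 44*π^2)/(11*(4*π^2 + 49))

Coercivity of a(·,·) on H^1_0(0, 7/2) means a(u, u) ≥ α ||u||_{H^1}² for every u ∈ H^1_0.
The interval has length L = 7/2, and Poincaré/coercivity depend only on L. Here a(u, u) = ∫(u')² + (-5/11)·∫u².
Here c = -5/11 < 0 with |c| < (π/L)² = 4*π^2/49, so coercivity still holds. The condition a(u,u) ≥ α||u||_{H^1}² reads (1−α)∫(u')² ≥ (α−c)∫u². Any admissible α is ≤ 1 (rapidly oscillating u have ∫u²/∫(u')² → 0), and α = 1 would force 0 ≥ (1−c)∫u², impossible since c < 1; so 1−α > 0. By the sharp Poincaré inequality on H^1_0 of an interval of length L, ∫(u')² ≥ (π/L)²∫u² with equality for the first sine mode sin(π(x−x₀)/L) (x₀ the left endpoint), so the inequality holds for all u iff (1−α)(π/L)² ≥ α − c, i.e. α ≤ ((π/L)² + c)/((π/L)² + 1) = (1 + c(L/π)²)/(1 + (L/π)²). (Direct route, valid since c ≤ 0: Poincaré gives c∫u² ≥ c(L/π)²∫(u')², so a(u,u) ≥ (1 + c(L/π)²)∫(u')², while ||u||_{H^1}² ≤ (1 + (L/π)²)∫(u')²; dividing yields the same α.) With (π/L)² = 4*π^2/49 and c = -5/11, the largest admissible constant is α = ((π/L)² + c)/((π/L)² + 1).
Simplifying, α = (-245 + 44*π^2)/(11*(4*π^2 + 49)).


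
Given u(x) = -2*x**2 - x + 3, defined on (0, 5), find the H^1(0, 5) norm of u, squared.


||u||_{H^1}^2 = 10225/3

The H^1 norm (squared) on an interval (0, L) is
  ||u||_{H^1}^2 = ∫_0^L u(x)^2 dx + ∫_0^L u'(x)^2 dx.
Compute u'(x) = -4*x - 1.
Then u(x)^2 = 4*x**4 + 4*x**3 - 11*x**2 - 6*x + 9 and u'(x)^2 = 16*x**2 + 8*x + 1.
Integrate each monomial from 0 to 5 using ∫_0^5 c·x^n dx = c·5^(n+1)/(n+1):
  ∫_0^5 u(x)^2 dx = ∫_0^5 (4*x^4 + 4*x^3 - 11*x^2 - 6*x + 9) dx. Term by term:
    ∫_0^5 4*x^4 dx = 2500;  ∫_0^5 4*x^3 dx = 625;  ∫_0^5 -11*x^2 dx = -1375/3;
    ∫_0^5 -6*x dx = -75;  ∫_0^5 9 dx = 45.
  Sum: 2500 + 625 − 1375/3 − 75 + 45 = 7910/3.
  ∫_0^5 u'(x)^2 dx = ∫_0^5 (16*x^2 + 8*x + 1) dx. Term by term:
    ∫_0^5 16*x^2 dx = 2000/3;  ∫_0^5 8*x dx = 100;  ∫_0^5 1 dx = 5.
  Sum: 2000/3 + 100 + 5 = 2315/3.
Adding: ||u||_{H^1}^2 = 7910/3 + 2315/3 = 10225/3.


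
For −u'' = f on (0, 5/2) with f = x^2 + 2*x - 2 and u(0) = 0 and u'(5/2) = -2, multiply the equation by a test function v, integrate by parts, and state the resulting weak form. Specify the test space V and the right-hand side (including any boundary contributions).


V = {v ∈ H^1(0, 5/2) : v(0) = 0} (test functions vanish at x = 0 where u is specified); weak form: ∫_0^5/2 u'v' dx = ∫_0^5/2 (x^2 + 2*x - 2) v dx − 2·v(5/2) for all v ∈ V.

Multiply both sides by a test function v and integrate from 0 to 5/2:
  ∫_0^5/2 −u''(x) v(x) dx = ∫_0^5/2 f(x) v(x) dx.
Integrate the LHS by parts once:
  ∫_0^5/2 −u'' v dx = −[u'(x) v(x)]_0^5/2 + ∫_0^5/2 u'(x) v'(x) dx.
Thus ∫_0^5/2 u'(x) v'(x) dx = ∫_0^5/2 f(x) v(x) dx + [u'(x) v(x)]_0^5/2.
Choose V so that boundary terms are either known or forced to vanish.
Mixed BC: u(0) = 0 (Dirichlet) and u'(5/2) = -2 (Neumann). Define V = {v ∈ H^1(0, 5/2) : v(0) = 0}. Then [u' v]_0^5/2 = u'(5/2)·v(5/2) − u'(0)·0 = − 2·v(5/2).
Weak formulation: find u (satisfying any essential BC) such that ∫_0^5/2 u'(x) v'(x) dx = ∫_0^5/2 f v dx − 2·v(5/2) for all v ∈ V (Dirichlet at 0 absorbed into V; Neumann datum at x = 5/2 contributes the boundary term).
Substituting f(x) = x^2 + 2*x - 2, the right-hand side is ∫_0^5/2 (x^2 + 2*x - 2) v dx − 2·v(5/2).


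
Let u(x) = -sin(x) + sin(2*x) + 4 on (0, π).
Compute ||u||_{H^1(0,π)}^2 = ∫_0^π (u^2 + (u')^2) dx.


||u||_{H^1(0,π)}^2 = -16 + 39*π/2

u'(x) = -cos(x) + 2*cos(2*x).
Expand u² and (u')² and integrate term by term on (0, π), using: for integers n ≥ 1, ∫_0^π sin²(nx) dx = ∫_0^π cos²(nx) dx = π/2; for n ≠ n', ∫_0^π sin(nx)sin(n'x) dx = ∫_0^π cos(nx)cos(n'x) dx = 0; and by product-to-sum, ∫_0^π sin(nx)cos(n'x) dx = ½∫_0^π [sin((n+n')x) + sin((n−n')x)] dx, which is 0 when n+n' is even and 2n/(n²−n'²) when n+n' is odd (it need not vanish on (0, π)). For the constant mode: ∫_0^π 1 dx = π, ∫_0^π cos(nx) dx = 0, ∫_0^π sin(nx) dx = (1−(−1)^n)/n.
  u² squared terms: (4)²·∫1 dx = 16·π = 16*π;  (-1)²·∫sin(x)² dx = 1·π/2 = π/2;  (1)²·∫sin(2x)² dx = 1·π/2 = π/2.
  u² cross terms: 2·(4)·(-1)·∫1·sin(x) dx = -8·(2) = -16;  2·(4)·(1)·∫1·sin(2x) dx = 8·(0) = 0;  2·(-1)·(1)·∫sin(x)·sin(2x) dx = -2·(0) = 0.
  So ∫_0^π u² dx = 16*π + π/2 + π/2 − 16 + 0 + 0 = -16 + 17*π.
  (u')² squared terms: (-1)²·∫cos(x)² dx = 1·π/2 = π/2;  (2)²·∫cos(2x)² dx = 4·π/2 = 2*π.
  (u')² cross terms: 2·(-1)·(2)·∫cos(x)·cos(2x) dx = -4·(0) = 0.
  So ∫_0^π (u')² dx = π/2 + 2*π + 0 = 5*π/2.
||u||_{H^1}^2 = (-16 + 17*π) + (5*π/2) = -16 + 39*π/2.


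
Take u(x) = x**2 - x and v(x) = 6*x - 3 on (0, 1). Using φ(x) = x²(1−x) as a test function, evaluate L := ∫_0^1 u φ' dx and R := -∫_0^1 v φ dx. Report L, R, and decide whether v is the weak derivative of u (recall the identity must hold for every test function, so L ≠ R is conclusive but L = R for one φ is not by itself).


LHS = -1/60, RHS = -1/20. No, v is not the weak derivative of u.

u(x) = x**2 - x, classical derivative u'(x) = 2*x - 1.
φ(x) = x²(1−x), so φ'(x) = x*(2 - 3*x).
Note φ(0) = φ(1) = 0, so the boundary term u·φ vanishes.
LHS = ∫_0^1 u(x) φ'(x) dx = ∫_0^1 (-3*x^4 + 5*x^3 - 2*x^2) dx. Term by term:
  ∫_0^1 -3*x^4 dx = -3/5;  ∫_0^1 5*x^3 dx = 5/4;  ∫_0^1 -2*x^2 dx = -2/3.
Sum: -3/5 + 5/4 − 2/3 = -1/60.
So LHS = -1/60.
∫_0^1 v(x) φ(x) dx = ∫_0^1 (-6*x^4 + 9*x^3 - 3*x^2) dx. Term by term:
  ∫_0^1 -6*x^4 dx = -6/5;  ∫_0^1 9*x^3 dx = 9/4;  ∫_0^1 -3*x^2 dx = -1.
Sum: -6/5 + 9/4 − 1 = 1/20.
So RHS = -∫_0^1 v(x) φ(x) dx = -1/20.
LHS − RHS = 1/30 ≠ 0, so the identity fails.
(For a valid weak derivative the identity must hold for EVERY test function, in particular this one. The failure shows v is NOT the weak derivative of u.)
Correct weak derivative would be u'(x) = 2*x - 1.


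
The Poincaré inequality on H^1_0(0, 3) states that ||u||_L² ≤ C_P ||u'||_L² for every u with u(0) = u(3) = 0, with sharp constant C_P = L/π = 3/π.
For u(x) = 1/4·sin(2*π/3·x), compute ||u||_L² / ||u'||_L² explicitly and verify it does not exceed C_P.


||u||_L² / ||u'||_L² = 3/(2*π) < C_P = 3/π.

u(x) = 1/4·sin(2*π/3·x), so u'(x) = π*cos(2*π*x/3)/6.
Writing u(x) = A·sin(kπx/L) with A = 1/4 and k = 2, use ∫_0^L sin²(kπx/L) dx = L/2 and ∫_0^L cos²(kπx/L) dx = L/2.
u² = 1/16·sin²(2*π/3·x) and (u')² = π^2/36·cos²(2*π/3·x), and each of sin², cos² integrates to L/2 = 3/2 over (0, 3).
∫_0^3 u² dx = 3/32, so ||u||_L² = sqrt(6)/8.
∫_0^3 (u')² dx = π^2/24, so ||u'||_L² = sqrt(6)*π/12.
Ratio ||u||_L² / ||u'||_L² = 3/(2*π).
Sharp Poincaré constant on H^1_0(0, 3) is C_P = L/π = 3/π, achieved by sin(π/3·x).
This is the k = 2 harmonic; the ratio L/(kπ) is strictly less than C_P = L/π, consistent with the sharp inequality ||u||_L² ≤ C_P ||u'||_L².


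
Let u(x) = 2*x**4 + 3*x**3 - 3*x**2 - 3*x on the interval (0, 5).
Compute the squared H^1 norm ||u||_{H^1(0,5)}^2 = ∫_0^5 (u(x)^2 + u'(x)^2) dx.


||u||_{H^1}^2 = 150899435/63

The H^1 norm (squared) on an interval (0, L) is
  ||u||_{H^1}^2 = ∫_0^L u(x)^2 dx + ∫_0^L u'(x)^2 dx.
Compute u'(x) = 8*x**3 + 9*x**2 - 6*x - 3.
Then u(x)^2 = 4*x**8 + 12*x**7 - 3*x**6 - 30*x**5 - 9*x**4 + 18*x**3 + 9*x**2 and u'(x)^2 = 64*x**6 + 144*x**5 - 15*x**4 - 156*x**3 - 18*x**2 + 36*x + 9.
Integrate each monomial from 0 to 5 using ∫_0^5 c·x^n dx = c·5^(n+1)/(n+1):
  ∫_0^5 u(x)^2 dx = ∫_0^5 (4*x^8 + 12*x^7 - 3*x^6 - 30*x^5 - 9*x^4 + 18*x^3 + 9*x^2) dx. Term by term:
    ∫_0^5 4*x^8 dx = 7812500/9;  ∫_0^5 12*x^7 dx = 1171875/2;  ∫_0^5 -3*x^6 dx = -234375/7;
    ∫_0^5 -30*x^5 dx = -78125;  ∫_0^5 -9*x^4 dx = -5625;  ∫_0^5 18*x^3 dx = 5625/2;
    ∫_0^5 9*x^2 dx = 375.
  Sum: 7812500/9 + 1171875/2 − 234375/7 − 78125 − 5625 + 5625/2 + 375 = 84416750/63.
  ∫_0^5 u'(x)^2 dx = ∫_0^5 (64*x^6 + 144*x^5 - 15*x^4 - 156*x^3 - 18*x^2 + 36*x + 9) dx. Term by term:
    ∫_0^5 64*x^6 dx = 5000000/7;  ∫_0^5 144*x^5 dx = 375000;  ∫_0^5 -15*x^4 dx = -9375;
    ∫_0^5 -156*x^3 dx = -24375;  ∫_0^5 -18*x^2 dx = -750;  ∫_0^5 36*x dx = 450;
    ∫_0^5 9 dx = 45.
  Sum: 5000000/7 + 375000 − 9375 − 24375 − 750 + 450 + 45 = 7386965/7.
Adding: ||u||_{H^1}^2 = 84416750/63 + 7386965/7 = 150899435/63.


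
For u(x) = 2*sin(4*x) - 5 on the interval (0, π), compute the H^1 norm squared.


||u||_{H^1(0,π)}^2 = 59*π

u'(x) = 8*cos(4*x).
Expand u² and (u')² and integrate term by term on (0, π), using: for integers n ≥ 1, ∫_0^π sin²(nx) dx = ∫_0^π cos²(nx) dx = π/2; for n ≠ n', ∫_0^π sin(nx)sin(n'x) dx = ∫_0^π cos(nx)cos(n'x) dx = 0; and by product-to-sum, ∫_0^π sin(nx)cos(n'x) dx = ½∫_0^π [sin((n+n')x) + sin((n−n')x)] dx, which is 0 when n+n' is even and 2n/(n²−n'²) when n+n' is odd (it need not vanish on (0, π)). For the constant mode: ∫_0^π 1 dx = π, ∫_0^π cos(nx) dx = 0, ∫_0^π sin(nx) dx = (1−(−1)^n)/n.
  u² squared terms: (-5)²·∫1 dx = 25·π = 25*π;  (2)²·∫sin(4x)² dx = 4·π/2 = 2*π.
  u² cross terms: 2·(-5)·(2)·∫1·sin(4x) dx = -20·(0) = 0.
  So ∫_0^π u² dx = 25*π + 2*π + 0 = 27*π.
  (u')² squared terms: (8)²·∫cos(4x)² dx = 64·π/2 = 32*π.
  So ∫_0^π (u')² dx = 32*π.
||u||_{H^1}^2 = (27*π) + (32*π) = 59*π.


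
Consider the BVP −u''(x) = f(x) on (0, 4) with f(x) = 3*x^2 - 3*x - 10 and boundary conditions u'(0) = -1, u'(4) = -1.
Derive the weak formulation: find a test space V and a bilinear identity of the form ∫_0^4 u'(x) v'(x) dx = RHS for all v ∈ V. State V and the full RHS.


V = H^1(0, 4) (v unrestricted at boundary; u is determined up to an additive constant); weak form: ∫_0^4 u'v' dx = ∫_0^4 (3*x^2 - 3*x - 10) v dx − v(4) + v(0) for all v ∈ V.

Multiply both sides by a test function v and integrate from 0 to 4:
  ∫_0^4 −u''(x) v(x) dx = ∫_0^4 f(x) v(x) dx.
Integrate the LHS by parts once:
  ∫_0^4 −u'' v dx = −[u'(x) v(x)]_0^4 + ∫_0^4 u'(x) v'(x) dx.
Thus ∫_0^4 u'(x) v'(x) dx = ∫_0^4 f(x) v(x) dx + [u'(x) v(x)]_0^4.
Choose V so that boundary terms are either known or forced to vanish.
u has inhomogeneous Neumann u'(0) = -1, u'(4) = -1. [u' v]_0^4 = (-1)·v(4) − (-1)·v(0) = − v(4) + v(0). Take V = H^1(0, 4); boundary term becomes part of RHS.
Weak formulation: find u (satisfying any essential BC) such that ∫_0^4 u'(x) v'(x) dx = ∫_0^4 f v dx − v(4) + v(0) for all v ∈ V (Neumann data are natural BCs: they enter the RHS as boundary terms).
Substituting f(x) = 3*x^2 - 3*x - 10, the right-hand side is ∫_0^4 (3*x^2 - 3*x - 10) v dx − v(4) + v(0).
Compatibility check (pure Neumann): taking v ≡ 1 ∈ V gives 0 = ∫_0^4 f dx + (-1) − (-1), i.e. ∫_0^4 f dx must equal u'(0) − u'(4) = 0. Indeed ∫_0^4 (3*x^2 - 3*x - 10) dx = 0, so the data are compatible. The solution is then unique only up to an additive constant (fix it e.g. by requiring ∫_0^4 u dx = 0).


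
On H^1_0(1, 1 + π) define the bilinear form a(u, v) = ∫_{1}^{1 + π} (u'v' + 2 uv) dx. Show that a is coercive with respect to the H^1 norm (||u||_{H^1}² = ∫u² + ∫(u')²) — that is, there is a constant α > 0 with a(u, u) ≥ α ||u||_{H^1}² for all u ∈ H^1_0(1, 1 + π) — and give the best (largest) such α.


α = 1

Coercivity of a(·,·) on H^1_0(1, 1 + π) means a(u, u) ≥ α ||u||_{H^1}² for every u ∈ H^1_0.
The interval has length L = π, and Poincaré/coercivity depend only on L. Here a(u, u) = ∫(u')² + (2)·∫u².
Here c = 2 ≥ 1, so a(u,u) = ∫(u')² + c∫u² ≥ ∫(u')² + ∫u² = ||u||_{H^1}², i.e. α = 1 works. No larger α is possible: a(u,u) ≥ α||u||_{H^1}² means (1−α)∫(u')² ≥ (α−c)∫u², and for the modes u_n = sin(nπ(x−x₀)/L) (x₀ the left endpoint) one has ∫u_n²/∫(u_n')² = (L/(nπ))² → 0, so a(u_n,u_n)/||u_n||_{H^1}² → 1. Hence the optimal constant is α = 1.
Therefore α = 1.


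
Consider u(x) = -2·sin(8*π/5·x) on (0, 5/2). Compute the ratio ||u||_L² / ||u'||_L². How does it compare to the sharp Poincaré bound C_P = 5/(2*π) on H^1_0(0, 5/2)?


||u||_L² / ||u'||_L² = 5/(8*π) < C_P = 5/(2*π).

u(x) = -2·sin(8*π/5·x), so u'(x) = -16*π*cos(8*π*x/5)/5.
Writing u(x) = A·sin(kπx/L) with A = -2 and k = 4, use ∫_0^L sin²(kπx/L) dx = L/2 and ∫_0^L cos²(kπx/L) dx = L/2.
u² = 4·sin²(8*π/5·x) and (u')² = 256*π^2/25·cos²(8*π/5·x), and each of sin², cos² integrates to L/2 = 5/4 over (0, 5/2).
∫_0^5/2 u² dx = 5, so ||u||_L² = sqrt(5).
∫_0^5/2 (u')² dx = 64*π^2/5, so ||u'||_L² = 8*sqrt(5)*π/5.
Ratio ||u||_L² / ||u'||_L² = 5/(8*π).
Sharp Poincaré constant on H^1_0(0, 5/2) is C_P = L/π = 5/(2*π), achieved by sin(2*π/5·x).
This is the k = 4 harmonic; the ratio L/(kπ) is strictly less than C_P = L/π, consistent with the sharp inequality ||u||_L² ≤ C_P ||u'||_L².


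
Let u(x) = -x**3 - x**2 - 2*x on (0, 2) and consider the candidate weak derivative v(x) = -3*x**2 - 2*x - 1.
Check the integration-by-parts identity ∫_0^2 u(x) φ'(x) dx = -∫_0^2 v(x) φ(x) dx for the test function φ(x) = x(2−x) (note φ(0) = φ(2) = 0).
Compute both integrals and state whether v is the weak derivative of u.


LHS = 152/15, RHS = 44/5. No, v is not the weak derivative of u.

u(x) = -x**3 - x**2 - 2*x, classical derivative u'(x) = -3*x**2 - 2*x - 2.
φ(x) = x(2−x), so φ'(x) = 2 - 2*x.
Note φ(0) = φ(2) = 0, so the boundary term u·φ vanishes.
LHS = ∫_0^2 u(x) φ'(x) dx = ∫_0^2 (2*x^4 + 2*x^2 - 4*x) dx. Term by term:
  ∫_0^2 2*x^4 dx = 64/5;  ∫_0^2 2*x^2 dx = 16/3;  ∫_0^2 -4*x dx = -8.
Sum: 64/5 + 16/3 − 8 = 152/15.
So LHS = 152/15.
∫_0^2 v(x) φ(x) dx = ∫_0^2 (3*x^4 - 4*x^3 - 3*x^2 - 2*x) dx. Term by term:
  ∫_0^2 3*x^4 dx = 96/5;  ∫_0^2 -4*x^3 dx = -16;  ∫_0^2 -3*x^2 dx = -8;
  ∫_0^2 -2*x dx = -4.
Sum: 96/5 − 16 − 8 − 4 = -44/5.
So RHS = -∫_0^2 v(x) φ(x) dx = 44/5.
LHS − RHS = 4/3 ≠ 0, so the identity fails.
(For a valid weak derivative the identity must hold for EVERY test function, in particular this one. The failure shows v is NOT the weak derivative of u.)
Correct weak derivative would be u'(x) = -3*x**2 - 2*x - 2.


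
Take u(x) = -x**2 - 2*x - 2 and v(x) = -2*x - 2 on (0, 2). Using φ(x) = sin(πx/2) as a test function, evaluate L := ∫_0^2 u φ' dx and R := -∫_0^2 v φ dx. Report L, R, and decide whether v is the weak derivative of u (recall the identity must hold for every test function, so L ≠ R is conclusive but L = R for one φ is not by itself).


LHS = 16/π, RHS = 16/π. Yes, v = u' weakly.

u(x) = -x**2 - 2*x - 2, classical derivative u'(x) = -2*x - 2.
φ(x) = sin(πx/2), so φ'(x) = π*cos(π*x/2)/2.
Note φ(0) = φ(2) = 0, so the boundary term u·φ vanishes.
LHS = ∫_0^2 u(x) φ'(x) dx = ∫_0^2 (-π*x^2*cos(π*x/2)/2 - π*x*cos(π*x/2) - π*cos(π*x/2)) dx. Term by term:
  ∫_0^2 -π*cos(π*x/2) dx = 0;  ∫_0^2 -π*x*cos(π*x/2) dx = 8/π;  ∫_0^2 -π*x^2*cos(π*x/2)/2 dx = 8/π.
Sum: 0 + 8/π + 8/π = 16/π.
So LHS = 16/π.
∫_0^2 v(x) φ(x) dx = ∫_0^2 (-2*x*sin(π*x/2) - 2*sin(π*x/2)) dx. Term by term:
  ∫_0^2 -2*sin(π*x/2) dx = -8/π;  ∫_0^2 -2*x*sin(π*x/2) dx = -8/π.
Sum: -8/π − 8/π = -16/π.
So RHS = -∫_0^2 v(x) φ(x) dx = 16/π.
LHS = RHS, so the identity holds for this test φ.
Moreover u is smooth here and v(x) = u'(x) = -2*x - 2 pointwise, so the identity holds for every test function. Hence v is the weak derivative of u.


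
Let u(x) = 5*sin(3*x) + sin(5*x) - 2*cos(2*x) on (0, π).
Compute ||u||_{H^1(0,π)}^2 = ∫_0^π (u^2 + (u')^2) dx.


||u||_{H^1(0,π)}^2 = -2720/21 + 148*π

u'(x) = 4*sin(2*x) + 15*cos(3*x) + 5*cos(5*x).
Expand u² and (u')² and integrate term by term on (0, π), using: for integers n ≥ 1, ∫_0^π sin²(nx) dx = ∫_0^π cos²(nx) dx = π/2; for n ≠ n', ∫_0^π sin(nx)sin(n'x) dx = ∫_0^π cos(nx)cos(n'x) dx = 0; and by product-to-sum, ∫_0^π sin(nx)cos(n'x) dx = ½∫_0^π [sin((n+n')x) + sin((n−n')x)] dx, which is 0 when n+n' is even and 2n/(n²−n'²) when n+n' is odd (it need not vanish on (0, π)).
  u² squared terms: (-2)²·∫cos(2x)² dx = 4·π/2 = 2*π;  (5)²·∫sin(3x)² dx = 25·π/2 = 25*π/2;  (1)²·∫sin(5x)² dx = 1·π/2 = π/2.
  u² cross terms: 2·(-2)·(5)·∫cos(2x)·sin(3x) dx = -20·(6/5) = -24;  2·(-2)·(1)·∫cos(2x)·sin(5x) dx = -4·(10/21) = -40/21;  2·(5)·(1)·∫sin(3x)·sin(5x) dx = 10·(0) = 0.
  So ∫_0^π u² dx = 2*π + 25*π/2 + π/2 − 24 − 40/21 + 0 = -544/21 + 15*π.
  (u')² squared terms: (4)²·∫sin(2x)² dx = 16·π/2 = 8*π;  (5)²·∫cos(5x)² dx = 25·π/2 = 25*π/2;  (15)²·∫cos(3x)² dx = 225·π/2 = 225*π/2.
  (u')² cross terms: 2·(4)·(5)·∫sin(2x)·cos(5x) dx = 40·(-4/21) = -160/21;  2·(4)·(15)·∫sin(2x)·cos(3x) dx = 120·(-4/5) = -96;  2·(5)·(15)·∫cos(5x)·cos(3x) dx = 150·(0) = 0.
  So ∫_0^π (u')² dx = 8*π + 25*π/2 + 225*π/2 − 160/21 − 96 + 0 = -2176/21 + 133*π.
||u||_{H^1}^2 = (-544/21 + 15*π) + (-2176/21 + 133*π) = -2720/21 + 148*π.


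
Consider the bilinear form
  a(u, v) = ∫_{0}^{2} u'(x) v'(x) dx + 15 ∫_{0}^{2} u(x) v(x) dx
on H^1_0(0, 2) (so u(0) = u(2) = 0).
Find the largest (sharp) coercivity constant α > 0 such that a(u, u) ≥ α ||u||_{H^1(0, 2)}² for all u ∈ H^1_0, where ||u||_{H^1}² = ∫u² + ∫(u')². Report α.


α = 1

Coercivity of a(·,·) on H^1_0(0, 2) means a(u, u) ≥ α ||u||_{H^1}² for every u ∈ H^1_0.
The interval has length L = 2, and Poincaré/coercivity depend only on L. Here a(u, u) = ∫(u')² + (15)·∫u².
Here c = 15 ≥ 1, so a(u,u) = ∫(u')² + c∫u² ≥ ∫(u')² + ∫u² = ||u||_{H^1}², i.e. α = 1 works. No larger α is possible: a(u,u) ≥ α||u||_{H^1}² means (1−α)∫(u')² ≥ (α−c)∫u², and for the modes u_n = sin(nπ(x−x₀)/L) (x₀ the left endpoint) one has ∫u_n²/∫(u_n')² = (L/(nπ))² → 0, so a(u_n,u_n)/||u_n||_{H^1}² → 1. Hence the optimal constant is α = 1.
Therefore α = 1.


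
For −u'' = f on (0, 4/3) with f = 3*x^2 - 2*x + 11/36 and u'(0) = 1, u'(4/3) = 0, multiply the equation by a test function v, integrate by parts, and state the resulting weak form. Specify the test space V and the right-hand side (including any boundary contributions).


V = H^1(0, 4/3) (v unrestricted at boundary; u is determined up to an additive constant); weak form: ∫_0^4/3 u'v' dx = ∫_0^4/3 (3*x^2 - 2*x + 11/36) v dx − v(0) for all v ∈ V.

Multiply both sides by a test function v and integrate from 0 to 4/3:
  ∫_0^4/3 −u''(x) v(x) dx = ∫_0^4/3 f(x) v(x) dx.
Integrate the LHS by parts once:
  ∫_0^4/3 −u'' v dx = −[u'(x) v(x)]_0^4/3 + ∫_0^4/3 u'(x) v'(x) dx.
Thus ∫_0^4/3 u'(x) v'(x) dx = ∫_0^4/3 f(x) v(x) dx + [u'(x) v(x)]_0^4/3.
Choose V so that boundary terms are either known or forced to vanish.
u has inhomogeneous Neumann u'(0) = 1, u'(4/3) = 0. [u' v]_0^4/3 = (0)·v(4/3) − (1)·v(0) = − v(0). Take V = H^1(0, 4/3); boundary term becomes part of RHS.
Weak formulation: find u (satisfying any essential BC) such that ∫_0^4/3 u'(x) v'(x) dx = ∫_0^4/3 f v dx − v(0) for all v ∈ V (Neumann data are natural BCs: they enter the RHS as boundary terms).
Substituting f(x) = 3*x^2 - 2*x + 11/36, the right-hand side is ∫_0^4/3 (3*x^2 - 2*x + 11/36) v dx − v(0).
Compatibility check (pure Neumann): taking v ≡ 1 ∈ V gives 0 = ∫_0^4/3 f dx + (0) − (1), i.e. ∫_0^4/3 f dx must equal u'(0) − u'(4/3) = 1. Indeed ∫_0^4/3 (3*x^2 - 2*x + 11/36) dx = 1, so the data are compatible. The solution is then unique only up to an additive constant (fix it e.g. by requiring ∫_0^4/3 u dx = 0).


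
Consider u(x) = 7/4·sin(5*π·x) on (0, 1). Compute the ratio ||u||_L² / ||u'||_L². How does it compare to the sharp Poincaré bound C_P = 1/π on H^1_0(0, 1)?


||u||_L² / ||u'||_L² = 1/(5*π) < C_P = 1/π.

u(x) = 7/4·sin(5*π·x), so u'(x) = 35*π*cos(5*π*x)/4.
Writing u(x) = A·sin(kπx/L) with A = 7/4 and k = 5, use ∫_0^L sin²(kπx/L) dx = L/2 and ∫_0^L cos²(kπx/L) dx = L/2.
u² = 49/16·sin²(5*π·x) and (u')² = 1225*π^2/16·cos²(5*π·x), and each of sin², cos² integrates to L/2 = 1/2 over (0, 1).
∫_0^1 u² dx = 49/32, so ||u||_L² = 7*sqrt(2)/8.
∫_0^1 (u')² dx = 1225*π^2/32, so ||u'||_L² = 35*sqrt(2)*π/8.
Ratio ||u||_L² / ||u'||_L² = 1/(5*π).
Sharp Poincaré constant on H^1_0(0, 1) is C_P = L/π = 1/π, achieved by sin(π·x).
This is the k = 5 harmonic; the ratio L/(kπ) is strictly less than C_P = L/π, consistent with the sharp inequality ||u||_L² ≤ C_P ||u'||_L².


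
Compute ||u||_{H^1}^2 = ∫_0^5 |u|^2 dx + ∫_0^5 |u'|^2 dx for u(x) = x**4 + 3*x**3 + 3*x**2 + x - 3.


||u||_{H^1}^2 = 302328125/252

The H^1 norm (squared) on an interval (0, L) is
  ||u||_{H^1}^2 = ∫_0^L u(x)^2 dx + ∫_0^L u'(x)^2 dx.
Compute u'(x) = 4*x**3 + 9*x**2 + 6*x + 1.
Then u(x)^2 = x**8 + 6*x**7 + 15*x**6 + 20*x**5 + 9*x**4 - 12*x**3 - 17*x**2 - 6*x + 9 and u'(x)^2 = 16*x**6 + 72*x**5 + 129*x**4 + 116*x**3 + 54*x**2 + 12*x + 1.
Integrate each monomial from 0 to 5 using ∫_0^5 c·x^n dx = c·5^(n+1)/(n+1):
  ∫_0^5 u(x)^2 dx = ∫_0^5 (x^8 + 6*x^7 + 15*x^6 + 20*x^5 + 9*x^4 - 12*x^3 - 17*x^2 - 6*x + 9) dx. Term by term:
    ∫_0^5 x^8 dx = 1953125/9;  ∫_0^5 6*x^7 dx = 1171875/4;  ∫_0^5 15*x^6 dx = 1171875/7;
    ∫_0^5 20*x^5 dx = 156250/3;  ∫_0^5 9*x^4 dx = 5625;  ∫_0^5 -12*x^3 dx = -1875;
    ∫_0^5 -17*x^2 dx = -2125/3;  ∫_0^5 -6*x dx = -75;  ∫_0^5 9 dx = 45.
  Sum: 1953125/9 + 1171875/4 + 1171875/7 + 156250/3 + 5625 − 1875 − 2125/3 − 75 + 45 = 184587065/252.
  ∫_0^5 u'(x)^2 dx = ∫_0^5 (16*x^6 + 72*x^5 + 129*x^4 + 116*x^3 + 54*x^2 + 12*x + 1) dx. Term by term:
    ∫_0^5 16*x^6 dx = 1250000/7;  ∫_0^5 72*x^5 dx = 187500;  ∫_0^5 129*x^4 dx = 80625;
    ∫_0^5 116*x^3 dx = 18125;  ∫_0^5 54*x^2 dx = 2250;  ∫_0^5 12*x dx = 150;
    ∫_0^5 1 dx = 5.
  Sum: 1250000/7 + 187500 + 80625 + 18125 + 2250 + 150 + 5 = 3270585/7.
Adding: ||u||_{H^1}^2 = 184587065/252 + 3270585/7 = 302328125/252.
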